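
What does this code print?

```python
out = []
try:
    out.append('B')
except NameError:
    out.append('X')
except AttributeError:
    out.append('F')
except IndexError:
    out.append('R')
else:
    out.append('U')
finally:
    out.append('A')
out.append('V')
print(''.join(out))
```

Execution trace: 'B' (try body, no exception) → 'U' (else) → 'A' (finally) → 'V' (after the try/except). Output: BUAV

Answer: BUAV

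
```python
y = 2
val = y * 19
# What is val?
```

Trace:
`y = 2` → y = 2
`val = y * 19` → val = 38
So val = 38

Answer: 38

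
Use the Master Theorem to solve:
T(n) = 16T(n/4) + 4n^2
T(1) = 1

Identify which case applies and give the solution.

a=16, b=4, f(n)=4n^2. log_4(16) = 2. Since c=2 = 2, Case 2 applies: T(n) = Θ(n^log_b(a) · log n) = O(n^2 log n).

Answer: O(n^2 log n) - Case 2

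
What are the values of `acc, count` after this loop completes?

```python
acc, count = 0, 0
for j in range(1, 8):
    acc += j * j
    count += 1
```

Sum of squares and count
`acc, count` takes the values: (0, 0) → (1, 0) → (1, 1) → (5, 1) → (5, 2) → (14, 2) → (14, 3) → (30, 3) → (30, 4) → (55, 4) → (55, 5) → (91, 5) → (91, 6) → (140, 6) → (140, 7)

Answer: 140, 7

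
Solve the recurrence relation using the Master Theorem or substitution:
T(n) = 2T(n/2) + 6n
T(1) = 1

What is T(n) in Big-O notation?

By Master Theorem: a=2, b=2, f(n)=6n. Since log_2(2) = 1 and f(n) = Θ(n^1), Case 2 applies. T(n) = O(n log n).

Answer: O(n log n)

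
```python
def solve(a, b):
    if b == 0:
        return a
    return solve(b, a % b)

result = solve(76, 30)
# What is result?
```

solve(76, 30) -> solve(30, 16) -> solve(16, 14) -> solve(14, 2) -> solve(2, 0) -> 2

Answer: 2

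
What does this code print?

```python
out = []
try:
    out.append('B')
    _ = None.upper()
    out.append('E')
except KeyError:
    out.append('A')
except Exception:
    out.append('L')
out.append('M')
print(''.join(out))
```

Execution trace: 'B' (try body) → 'L' (except Exception) → 'M' (after the try/except). Output: BLM

Answer: BLM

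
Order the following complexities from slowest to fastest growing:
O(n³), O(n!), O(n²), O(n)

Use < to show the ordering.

Ordered by growth rate: O(n) < O(n²) < O(n³) < O(n!)

Answer: O(n) < O(n²) < O(n³) < O(n!)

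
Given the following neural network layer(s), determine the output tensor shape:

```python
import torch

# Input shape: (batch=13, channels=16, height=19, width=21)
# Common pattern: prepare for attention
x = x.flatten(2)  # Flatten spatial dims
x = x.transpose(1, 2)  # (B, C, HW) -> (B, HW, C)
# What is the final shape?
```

Input: (13, 16, 19, 21) -> after flatten(2): (13, 16, 399) -> Output: (13, 399, 16)

Answer: (13, 399, 16)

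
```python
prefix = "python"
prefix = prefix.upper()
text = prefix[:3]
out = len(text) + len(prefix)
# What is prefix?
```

Trace:
`prefix = "python"` → prefix = 'python'
`prefix = prefix.upper()` → prefix = 'PYTHON'
`text = prefix[:3]` → text = 'PYT'
`out = len(text) + len(prefix)` → out = 9
So prefix = 'PYTHON'

Answer: 'PYTHON'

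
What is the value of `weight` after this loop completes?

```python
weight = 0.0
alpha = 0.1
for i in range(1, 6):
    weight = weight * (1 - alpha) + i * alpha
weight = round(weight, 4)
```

Moving average with lr=0.1
`weight` takes the values: 0.0 → 0.1 → 0.29 → 0.561 → 0.9049 → 1.31441 → 1.3144

Answer: 1.3144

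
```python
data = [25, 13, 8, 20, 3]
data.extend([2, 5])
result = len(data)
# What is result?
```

Trace:
`data = [25, 13, 8, 20, 3]` → data = [25, 13, 8, 20, 3]
`data.extend([2, 5])` → data = [25, 13, 8, 20, 3, 2, 5]
`result = len(data)` → result = 7
So result = 7

Answer: 7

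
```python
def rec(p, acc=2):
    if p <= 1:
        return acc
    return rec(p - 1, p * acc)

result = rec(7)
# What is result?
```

Accumulator trace (n, acc): (7, 2) -> (6, 14) -> (5, 84) -> (4, 420) -> (3, 1680) -> (2, 5040) -> (1, 10080) -> return 10080

Answer: 10080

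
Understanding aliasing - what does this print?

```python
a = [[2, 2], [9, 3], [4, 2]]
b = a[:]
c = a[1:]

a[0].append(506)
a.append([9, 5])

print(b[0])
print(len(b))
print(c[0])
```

Key concept: slice with nested mutation.
Step by step:
`a = [[2, 2], [9, 3], [4, 2]]` → a = [[2, 2], [9, 3], [4, 2]]
`b = a[:]` → b = [[2, 2], [9, 3], [4, 2]]
`c = a[1:]` → c = [[9, 3], [4, 2]]
`a[0].append(506)` → a = [[2, 2, 506], [9, 3], [4, 2]]; b = [[2, 2, 506], [9, 3], [4, 2]]
`a.append([9, 5])` → a = [[2, 2, 506], [9, 3], [4, 2], [9, 5]]
`print(b[0])` → prints [2, 2, 506]
`print(len(b))` → prints 3
`print(c[0])` → prints [9, 3]

Answer:
[2, 2, 506]
3
[9, 3]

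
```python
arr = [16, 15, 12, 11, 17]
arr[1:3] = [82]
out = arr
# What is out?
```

Trace:
`arr = [16, 15, 12, 11, 17]` → arr = [16, 15, 12, 11, 17]
`arr[1:3] = [82]` → arr = [16, 82, 11, 17]
`out = arr` → out = [16, 82, 11, 17]
So out = [16, 82, 11, 17]

Answer: [16, 82, 11, 17]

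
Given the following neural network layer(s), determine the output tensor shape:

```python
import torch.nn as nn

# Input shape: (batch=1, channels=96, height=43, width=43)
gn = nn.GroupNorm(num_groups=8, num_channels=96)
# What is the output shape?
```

Input: (1, 96, 43, 43) -> Output: (1, 96, 43, 43)

Answer: (1, 96, 43, 43)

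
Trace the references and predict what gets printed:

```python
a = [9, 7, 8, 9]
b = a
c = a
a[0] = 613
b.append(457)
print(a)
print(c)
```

Key concept: multiple aliases.
Step by step:
`a = [9, 7, 8, 9]` → a = [9, 7, 8, 9]
`b = a` → b = [9, 7, 8, 9] (same object as a)
`c = a` → c = [9, 7, 8, 9] (same object as a, b)
`a[0] = 613` → a = [613, 7, 8, 9] (same object as b, c); b = [613, 7, 8, 9] (same object as a, c); c = [613, 7, 8, 9] (same object as a, b)
`b.append(457)` → a = [613, 7, 8, 9, 457] (same object as b, c); b = [613, 7, 8, 9, 457] (same object as a, c); c = [613, 7, 8, 9, 457] (same object as a, b)
`print(a)` → prints [613, 7, 8, 9, 457]
`print(c)` → prints [613, 7, 8, 9, 457]

Answer:
[613, 7, 8, 9, 457]
[613, 7, 8, 9, 457]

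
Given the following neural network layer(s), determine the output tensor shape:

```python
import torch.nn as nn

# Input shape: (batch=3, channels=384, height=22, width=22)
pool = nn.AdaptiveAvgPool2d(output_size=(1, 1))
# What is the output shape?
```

Input: (3, 384, 22, 22) -> Output: (3, 384, 1, 1)

Answer: (3, 384, 1, 1)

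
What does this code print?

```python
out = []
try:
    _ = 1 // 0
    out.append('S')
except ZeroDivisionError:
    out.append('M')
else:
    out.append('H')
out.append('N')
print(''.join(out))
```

Execution trace: 'M' (except ZeroDivisionError) → 'N' (after the try/except). Output: MN

Answer: MN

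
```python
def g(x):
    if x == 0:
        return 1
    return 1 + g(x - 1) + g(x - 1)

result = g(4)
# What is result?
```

g(x) = 1 + 2·g(x-1), g(0)=1. Closed form: (1+1)·2^4 - 1 = 31.

Answer: 31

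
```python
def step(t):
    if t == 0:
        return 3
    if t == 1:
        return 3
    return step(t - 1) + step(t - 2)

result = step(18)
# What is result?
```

Build up from base cases: step(0)=3, step(1)=3, step(2)=6, step(3)=9, step(4)=15, step(5)=24, step(6)=39, ..., step(18)=12543

Answer: 12543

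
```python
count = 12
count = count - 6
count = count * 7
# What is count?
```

Trace:
`count = 12` → count = 12
`count = count - 6` → count = 6
`count = count * 7` → count = 42
So count = 42

Answer: 42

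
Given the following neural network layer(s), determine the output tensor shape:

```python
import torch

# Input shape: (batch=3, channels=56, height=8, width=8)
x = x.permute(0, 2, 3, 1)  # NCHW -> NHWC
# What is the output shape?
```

Input: (3, 56, 8, 8) -> Output: (3, 8, 8, 56)

Answer: (3, 8, 8, 56)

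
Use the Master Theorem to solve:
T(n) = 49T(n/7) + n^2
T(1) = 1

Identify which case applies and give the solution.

a=49, b=7, f(n)=n^2. log_7(49) = 2. Since c=2 = 2, Case 2 applies: T(n) = Θ(n^log_b(a) · log n) = O(n^2 log n).

Answer: O(n^2 log n) - Case 2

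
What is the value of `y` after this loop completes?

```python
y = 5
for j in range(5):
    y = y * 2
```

Multiply by 2, 5 times: 5 * 2^5 = 160
`y` takes the values: 5 → 10 → 20 → 40 → 80 → 160

Answer: 160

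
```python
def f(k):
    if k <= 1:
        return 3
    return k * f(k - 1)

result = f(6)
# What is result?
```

f(6) = 6 * 5 * 4 * 3 * 2 * 3 = 2160

Answer: 2160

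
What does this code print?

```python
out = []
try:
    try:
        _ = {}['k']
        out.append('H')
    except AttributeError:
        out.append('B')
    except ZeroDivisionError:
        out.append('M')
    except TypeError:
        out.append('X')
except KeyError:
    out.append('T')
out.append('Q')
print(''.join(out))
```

Execution trace: 'T' (outer except KeyError) → 'Q' (after the try/except). Output: TQ

Answer: TQ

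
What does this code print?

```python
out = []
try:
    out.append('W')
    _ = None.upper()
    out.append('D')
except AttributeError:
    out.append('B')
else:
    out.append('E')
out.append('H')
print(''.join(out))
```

Execution trace: 'W' (try body) → 'B' (except AttributeError) → 'H' (after the try/except). Output: WBH

Answer: WBH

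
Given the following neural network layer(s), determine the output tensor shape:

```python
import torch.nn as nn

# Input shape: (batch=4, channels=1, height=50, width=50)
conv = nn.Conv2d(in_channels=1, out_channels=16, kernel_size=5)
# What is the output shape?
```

Input: (4, 1, 50, 50) -> Output: (4, 16, 46, 46)

Answer: (4, 16, 46, 46)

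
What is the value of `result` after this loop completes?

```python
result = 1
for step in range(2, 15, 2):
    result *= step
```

Product of even numbers 2 to 14
`result` takes the values: 1 → 2 → 8 → 48 → 384 → 3840 → 46080 → 645120

Answer: 645120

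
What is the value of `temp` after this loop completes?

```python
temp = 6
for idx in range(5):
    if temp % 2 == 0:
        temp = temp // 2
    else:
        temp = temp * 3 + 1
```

Collatz-style transformation from 6
`temp` takes the values: 6 → 3 → 10 → 5 → 16 → 8

Answer: 8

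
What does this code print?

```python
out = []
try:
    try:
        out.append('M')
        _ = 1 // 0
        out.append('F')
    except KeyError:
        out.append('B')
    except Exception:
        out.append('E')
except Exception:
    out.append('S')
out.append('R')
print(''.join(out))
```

Execution trace: 'M' (inner try body) → 'E' (inner except Exception) → 'R' (after the try/except). Output: MER

Answer: MER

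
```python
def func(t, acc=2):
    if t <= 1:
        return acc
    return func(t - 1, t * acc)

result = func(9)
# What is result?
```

Accumulator trace (n, acc): (9, 2) -> (8, 18) -> (7, 144) -> (6, 1008) -> (5, 6048) -> (4, 30240) -> (3, 120960) -> (2, 362880) -> (1, 725760) -> return 725760

Answer: 725760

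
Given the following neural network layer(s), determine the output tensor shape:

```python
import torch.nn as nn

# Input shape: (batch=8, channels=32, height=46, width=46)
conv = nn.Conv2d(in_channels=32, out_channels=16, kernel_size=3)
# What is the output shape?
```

Input: (8, 32, 46, 46) -> Output: (8, 16, 44, 44)

Answer: (8, 16, 44, 44)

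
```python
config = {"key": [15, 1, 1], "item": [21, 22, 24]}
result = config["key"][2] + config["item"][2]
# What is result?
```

Trace:
`config = {"key": [15, 1, 1], "item": [21, 22, 24]}` → config = {'key': [15, 1, 1], 'item': [21, 22, 24]}
`result = config["key"][2] + config["item"][2]` → result = 25
So result = 25

Answer: 25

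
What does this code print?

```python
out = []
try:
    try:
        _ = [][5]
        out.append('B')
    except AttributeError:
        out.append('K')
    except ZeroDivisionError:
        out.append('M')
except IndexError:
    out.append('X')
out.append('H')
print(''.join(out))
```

Execution trace: 'X' (outer except IndexError) → 'H' (after the try/except). Output: XH

Answer: XH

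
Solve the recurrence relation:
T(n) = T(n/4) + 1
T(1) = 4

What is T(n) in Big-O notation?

Each step divides n by 4 and adds 1. After log_4(n) steps we reach T(1)=4. So T(n) = 1·log_4(n) + 4 = O(log n).

Answer: O(log n)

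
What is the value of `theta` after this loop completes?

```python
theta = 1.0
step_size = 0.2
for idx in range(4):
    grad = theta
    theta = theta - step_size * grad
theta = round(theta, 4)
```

Gradient descent: w = 1.0 * (1 - 0.2)^4
`theta` takes the values: 1.0 → 0.8 → 0.64 → 0.512 → 0.4096

Answer: 0.4096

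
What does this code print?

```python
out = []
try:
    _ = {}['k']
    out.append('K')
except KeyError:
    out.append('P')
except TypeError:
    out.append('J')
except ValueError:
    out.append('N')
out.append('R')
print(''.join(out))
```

Execution trace: 'P' (except KeyError) → 'R' (after the try/except). Output: PR

Answer: PR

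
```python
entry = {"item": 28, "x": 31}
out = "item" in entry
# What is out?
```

Trace:
`entry = {"item": 28, "x": 31}` → entry = {'item': 28, 'x': 31}
`out = "item" in entry` → out = True
So out = True

Answer: True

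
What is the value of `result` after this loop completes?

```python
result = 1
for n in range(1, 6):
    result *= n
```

5! = 120
`result` takes the values: 1 → 2 → 6 → 24 → 120

Answer: 120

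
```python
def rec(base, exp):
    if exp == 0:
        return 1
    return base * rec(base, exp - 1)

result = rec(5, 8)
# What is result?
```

rec(5, 8) = 5 * 5 * 5 * 5 * 5 * 5 * 5 * 5 = 390625

Answer: 390625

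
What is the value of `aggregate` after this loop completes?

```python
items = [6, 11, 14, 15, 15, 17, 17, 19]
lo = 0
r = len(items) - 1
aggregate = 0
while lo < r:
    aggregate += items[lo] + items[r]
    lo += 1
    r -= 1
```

Sum of pairs from ends
`aggregate` takes the values: 0 → 25 → 53 → 84 → 114

Answer: 114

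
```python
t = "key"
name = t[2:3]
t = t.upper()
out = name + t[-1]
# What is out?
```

Trace:
`t = "key"` → t = 'key'
`name = t[2:3]` → name = 'y'
`t = t.upper()` → t = 'KEY'
`out = name + t[-1]` → out = 'yY'
So out = 'yY'

Answer: 'yY'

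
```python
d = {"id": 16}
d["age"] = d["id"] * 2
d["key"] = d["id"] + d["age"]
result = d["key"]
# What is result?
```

Trace:
`d = {"id": 16}` → d = {'id': 16}
`d["age"] = d["id"] * 2` → d = {'id': 16, 'age': 32}
`d["key"] = d["id"] + d["age"]` → d = {'id': 16, 'age': 32, 'key': 48}
`result = d["key"]` → result = 48
So result = 48

Answer: 48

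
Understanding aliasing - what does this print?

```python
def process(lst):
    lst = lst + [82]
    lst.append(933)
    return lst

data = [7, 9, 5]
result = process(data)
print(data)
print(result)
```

Key concept: rebinding parameter vs mutation.
Step by step:
`data = [7, 9, 5]` → data = [7, 9, 5]
`result = process(data)` → result = [7, 9, 5, 82, 933]
`print(data)` → prints [7, 9, 5]
`print(result)` → prints [7, 9, 5, 82, 933]

Answer:
[7, 9, 5]
[7, 9, 5, 82, 933]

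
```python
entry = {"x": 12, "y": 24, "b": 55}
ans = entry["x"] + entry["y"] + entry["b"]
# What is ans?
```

Trace:
`entry = {"x": 12, "y": 24, "b": 55}` → entry = {'x': 12, 'y': 24, 'b': 55}
`ans = entry["x"] + entry["y"] + entry["b"]` → ans = 91
So ans = 91

Answer: 91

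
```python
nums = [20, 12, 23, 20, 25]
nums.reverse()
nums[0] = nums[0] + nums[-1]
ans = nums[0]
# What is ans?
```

Trace:
`nums = [20, 12, 23, 20, 25]` → nums = [20, 12, 23, 20, 25]
`nums.reverse()` → nums = [25, 20, 23, 12, 20]
`nums[0] = nums[0] + nums[-1]` → nums = [45, 20, 23, 12, 20]
`ans = nums[0]` → ans = 45
So ans = 45

Answer: 45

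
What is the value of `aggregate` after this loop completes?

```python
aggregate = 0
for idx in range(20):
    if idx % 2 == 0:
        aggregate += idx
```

Sum of even numbers 0 to 19
`aggregate` takes the values: 0 → 2 → 6 → 12 → 20 → 30 → 42 → 56 → 72 → 90

Answer: 90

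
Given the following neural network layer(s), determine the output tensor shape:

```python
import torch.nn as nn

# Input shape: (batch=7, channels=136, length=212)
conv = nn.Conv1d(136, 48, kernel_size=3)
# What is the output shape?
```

Input: (7, 136, 212) -> Output: (7, 48, 210)

Answer: (7, 48, 210)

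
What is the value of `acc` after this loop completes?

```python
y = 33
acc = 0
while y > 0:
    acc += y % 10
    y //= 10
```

Sum digits of 33
`acc` takes the values: 0 → 3 → 6

Answer: 6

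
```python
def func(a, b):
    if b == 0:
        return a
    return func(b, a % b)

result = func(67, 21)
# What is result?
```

func(67, 21) -> func(21, 4) -> func(4, 1) -> func(1, 0) -> 1

Answer: 1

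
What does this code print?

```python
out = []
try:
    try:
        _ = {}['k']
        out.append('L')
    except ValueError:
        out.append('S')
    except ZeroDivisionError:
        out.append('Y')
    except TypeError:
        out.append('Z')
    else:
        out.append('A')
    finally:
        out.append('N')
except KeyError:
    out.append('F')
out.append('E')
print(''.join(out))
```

Execution trace: 'N' (finally) → 'F' (outer except KeyError) → 'E' (after the try/except). Output: NFE

Answer: NFE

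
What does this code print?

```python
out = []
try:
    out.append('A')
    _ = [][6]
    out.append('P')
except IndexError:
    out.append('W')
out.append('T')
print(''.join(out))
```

Execution trace: 'A' (try body) → 'W' (except IndexError) → 'T' (after the try/except). Output: AWT

Answer: AWT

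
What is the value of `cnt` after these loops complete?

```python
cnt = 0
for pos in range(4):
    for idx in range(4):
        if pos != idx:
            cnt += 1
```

4² - 4 (exclude diagonal)
`cnt` takes the values: 0 → 1 → 2 → 3 → 4 → 5 → 6 → 7 → 8 → 9 → 10 → 11 → 12

Answer: 12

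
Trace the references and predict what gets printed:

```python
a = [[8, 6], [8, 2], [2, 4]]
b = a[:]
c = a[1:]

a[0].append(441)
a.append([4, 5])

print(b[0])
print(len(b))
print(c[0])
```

Key concept: slice with nested mutation.
Step by step:
`a = [[8, 6], [8, 2], [2, 4]]` → a = [[8, 6], [8, 2], [2, 4]]
`b = a[:]` → b = [[8, 6], [8, 2], [2, 4]]
`c = a[1:]` → c = [[8, 2], [2, 4]]
`a[0].append(441)` → a = [[8, 6, 441], [8, 2], [2, 4]]; b = [[8, 6, 441], [8, 2], [2, 4]]
`a.append([4, 5])` → a = [[8, 6, 441], [8, 2], [2, 4], [4, 5]]
`print(b[0])` → prints [8, 6, 441]
`print(len(b))` → prints 3
`print(c[0])` → prints [8, 2]

Answer:
[8, 6, 441]
3
[8, 2]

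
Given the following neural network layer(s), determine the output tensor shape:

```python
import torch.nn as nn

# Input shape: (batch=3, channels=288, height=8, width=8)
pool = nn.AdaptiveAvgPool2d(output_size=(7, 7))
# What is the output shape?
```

Input: (3, 288, 8, 8) -> Output: (3, 288, 7, 7)

Answer: (3, 288, 7, 7)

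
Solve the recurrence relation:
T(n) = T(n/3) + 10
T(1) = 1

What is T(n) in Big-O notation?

Each step divides n by 3 and adds 10. After log_3(n) steps we reach T(1)=1. So T(n) = 10·log_3(n) + 1 = O(log n).

Answer: O(log n)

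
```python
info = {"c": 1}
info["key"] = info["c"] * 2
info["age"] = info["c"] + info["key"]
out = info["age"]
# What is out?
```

Trace:
`info = {"c": 1}` → info = {'c': 1}
`info["key"] = info["c"] * 2` → info = {'c': 1, 'key': 2}
`info["age"] = info["c"] + info["key"]` → info = {'c': 1, 'key': 2, 'age': 3}
`out = info["age"]` → out = 3
So out = 3

Answer: 3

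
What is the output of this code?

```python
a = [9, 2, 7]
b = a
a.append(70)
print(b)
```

Key concept: basic list aliasing.
Step by step:
`a = [9, 2, 7]` → a = [9, 2, 7]
`b = a` → b = [9, 2, 7] (same object as a)
`a.append(70)` → a = [9, 2, 7, 70] (same object as b); b = [9, 2, 7, 70] (same object as a)
`print(b)` → prints [9, 2, 7, 70]

Answer: [9, 2, 7, 70]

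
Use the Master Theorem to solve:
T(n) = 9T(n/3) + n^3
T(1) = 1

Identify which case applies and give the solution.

a=9, b=3, f(n)=n^3. log_3(9) = 2. Since c=3 > 2 and the regularity condition holds (9(n/3)^3 = (9/3^3)n^3 with 9/3^3 < 1), Case 3 applies: T(n) = Θ(f(n)) = O(n^3).

Answer: O(n^3) - Case 3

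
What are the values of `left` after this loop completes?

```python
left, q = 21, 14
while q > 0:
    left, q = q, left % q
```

GCD of 21 and 14
`left` takes the values: 21 → 14 → 7

Answer: 7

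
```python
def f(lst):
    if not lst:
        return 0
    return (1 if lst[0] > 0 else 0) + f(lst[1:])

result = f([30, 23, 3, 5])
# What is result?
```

Count of positive elements in [30, 23, 3, 5] = 4

Answer: 4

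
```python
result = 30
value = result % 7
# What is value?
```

Trace:
`result = 30` → result = 30
`value = result % 7` → value = 2
So value = 2

Answer: 2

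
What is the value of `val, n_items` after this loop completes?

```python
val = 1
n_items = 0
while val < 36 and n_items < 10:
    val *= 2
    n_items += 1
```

Double until >= 36 or 10 iterations
`val, n_items` takes the values: (1, 0) → (2, 0) → (2, 1) → (4, 1) → (4, 2) → (8, 2) → (8, 3) → (16, 3) → (16, 4) → (32, 4) → (32, 5) → (64, 5) → (64, 6)

Answer: 64, 6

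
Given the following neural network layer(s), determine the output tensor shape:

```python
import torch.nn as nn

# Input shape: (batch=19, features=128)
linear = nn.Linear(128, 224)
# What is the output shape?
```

Input: (19, 128) -> Output: (19, 224)

Answer: (19, 224)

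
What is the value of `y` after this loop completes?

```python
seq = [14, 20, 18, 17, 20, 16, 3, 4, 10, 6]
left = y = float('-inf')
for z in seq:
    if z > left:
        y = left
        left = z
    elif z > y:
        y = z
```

Second largest (with repeats) in [14, 20, 18, 17, 20, 16, 3, 4, 10, 6]
`y` takes the values: -inf → 14 → 18 → 20

Answer: 20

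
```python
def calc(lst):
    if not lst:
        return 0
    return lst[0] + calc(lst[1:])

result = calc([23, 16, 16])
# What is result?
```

23 + 16 + 16 + 0 = 55

Answer: 55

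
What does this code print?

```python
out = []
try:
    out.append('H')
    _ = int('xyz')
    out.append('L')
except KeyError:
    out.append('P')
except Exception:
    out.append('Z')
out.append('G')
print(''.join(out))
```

Execution trace: 'H' (try body) → 'Z' (except Exception) → 'G' (after the try/except). Output: HZG

Answer: HZG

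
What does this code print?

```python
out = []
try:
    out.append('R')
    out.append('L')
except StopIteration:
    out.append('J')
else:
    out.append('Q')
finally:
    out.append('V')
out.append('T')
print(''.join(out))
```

Execution trace: 'R' (try body) → 'L' (try body, no exception) → 'Q' (else) → 'V' (finally) → 'T' (after the try/except). Output: RLQVT

Answer: RLQVT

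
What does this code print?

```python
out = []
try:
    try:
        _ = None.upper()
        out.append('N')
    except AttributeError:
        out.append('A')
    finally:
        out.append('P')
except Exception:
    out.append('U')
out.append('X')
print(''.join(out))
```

Execution trace: 'A' (inner except AttributeError) → 'P' (inner finally) → 'X' (after the try/except). Output: APX

Answer: APX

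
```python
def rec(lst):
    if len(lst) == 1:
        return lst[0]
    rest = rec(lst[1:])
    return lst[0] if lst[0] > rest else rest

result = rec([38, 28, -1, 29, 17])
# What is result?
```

Recursive max over [38, 28, -1, 29, 17] = 38

Answer: 38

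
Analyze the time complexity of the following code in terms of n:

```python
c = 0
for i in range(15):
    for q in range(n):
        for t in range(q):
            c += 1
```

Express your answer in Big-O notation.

Each loop level contributes: 1 × n × n. Multiplying the contributions gives O(n^2).

Answer: O(n^2)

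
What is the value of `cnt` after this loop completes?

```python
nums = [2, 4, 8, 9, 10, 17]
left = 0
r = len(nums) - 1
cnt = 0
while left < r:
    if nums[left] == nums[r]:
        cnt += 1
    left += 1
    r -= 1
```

Count matching pairs from ends
`cnt` takes the values: 0

Answer: 0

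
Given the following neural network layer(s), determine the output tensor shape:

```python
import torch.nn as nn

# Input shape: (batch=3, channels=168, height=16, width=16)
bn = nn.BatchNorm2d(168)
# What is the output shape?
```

Input: (3, 168, 16, 16) -> Output: (3, 168, 16, 16)

Answer: (3, 168, 16, 16)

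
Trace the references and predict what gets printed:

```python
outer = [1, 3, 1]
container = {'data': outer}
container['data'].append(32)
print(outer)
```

Key concept: dict holds reference to list.
Step by step:
`outer = [1, 3, 1]` → outer = [1, 3, 1]
`container = {'data': outer}` → container = {'data': [1, 3, 1]}
`container['data'].append(32)` → outer = [1, 3, 1, 32]; container = {'data': [1, 3, 1, 32]}
`print(outer)` → prints [1, 3, 1, 32]

Answer: [1, 3, 1, 32]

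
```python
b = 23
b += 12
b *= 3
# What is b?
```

Trace:
`b = 23` → b = 23
`b += 12` → b = 35
`b *= 3` → b = 105
So b = 105

Answer: 105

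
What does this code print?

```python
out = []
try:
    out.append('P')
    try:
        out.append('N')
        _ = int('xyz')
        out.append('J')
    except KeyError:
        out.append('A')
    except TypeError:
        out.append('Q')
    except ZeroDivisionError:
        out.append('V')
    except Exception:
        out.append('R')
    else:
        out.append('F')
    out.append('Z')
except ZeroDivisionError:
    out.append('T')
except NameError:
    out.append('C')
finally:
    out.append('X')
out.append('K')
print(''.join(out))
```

Execution trace: 'P' (try body) → 'N' (inner try body) → 'R' (inner except Exception) → 'Z' (try body, no exception) → 'X' (finally) → 'K' (after the try/except). Output: PNRZXK

Answer: PNRZXK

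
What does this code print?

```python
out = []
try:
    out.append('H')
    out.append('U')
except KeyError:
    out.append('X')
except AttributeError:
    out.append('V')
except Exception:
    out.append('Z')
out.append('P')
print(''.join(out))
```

Execution trace: 'H' (try body) → 'U' (try body, no exception) → 'P' (after the try/except). Output: HUP

Answer: HUP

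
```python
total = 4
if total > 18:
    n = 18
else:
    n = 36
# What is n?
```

Trace:
`total = 4` → total = 4
`if total > 18: ...` → total > 18 is False, take else branch → n = 36
So n = 36

Answer: 36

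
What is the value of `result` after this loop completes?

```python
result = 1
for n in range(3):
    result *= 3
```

3^3 = 27
`result` takes the values: 1 → 3 → 9 → 27

Answer: 27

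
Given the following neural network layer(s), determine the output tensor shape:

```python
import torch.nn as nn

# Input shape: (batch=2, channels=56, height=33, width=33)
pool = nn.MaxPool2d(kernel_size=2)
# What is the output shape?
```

Input: (2, 56, 33, 33) -> Output: (2, 56, 16, 16)

Answer: (2, 56, 16, 16)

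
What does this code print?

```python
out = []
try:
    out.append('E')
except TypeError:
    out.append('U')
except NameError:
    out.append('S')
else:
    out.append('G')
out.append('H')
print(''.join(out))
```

Execution trace: 'E' (try body, no exception) → 'G' (else) → 'H' (after the try/except). Output: EGH

Answer: EGH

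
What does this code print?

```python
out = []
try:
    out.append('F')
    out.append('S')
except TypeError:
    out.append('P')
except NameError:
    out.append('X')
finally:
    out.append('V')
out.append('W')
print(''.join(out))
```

Execution trace: 'F' (try body) → 'S' (try body, no exception) → 'V' (finally) → 'W' (after the try/except). Output: FSVW

Answer: FSVW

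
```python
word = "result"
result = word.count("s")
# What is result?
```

Trace:
`word = "result"` → word = 'result'
`result = word.count("s")` → result = 1
So result = 1

Answer: 1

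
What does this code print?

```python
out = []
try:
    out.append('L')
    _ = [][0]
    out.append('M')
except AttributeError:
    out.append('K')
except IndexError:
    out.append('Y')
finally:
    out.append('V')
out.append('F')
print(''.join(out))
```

Execution trace: 'L' (try body) → 'Y' (except IndexError) → 'V' (finally) → 'F' (after the try/except). Output: LYVF

Answer: LYVF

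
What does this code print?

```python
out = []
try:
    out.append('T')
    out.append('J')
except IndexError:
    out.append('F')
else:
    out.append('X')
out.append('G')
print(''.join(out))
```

Execution trace: 'T' (try body) → 'J' (try body, no exception) → 'X' (else) → 'G' (after the try/except). Output: TJXG

Answer: TJXG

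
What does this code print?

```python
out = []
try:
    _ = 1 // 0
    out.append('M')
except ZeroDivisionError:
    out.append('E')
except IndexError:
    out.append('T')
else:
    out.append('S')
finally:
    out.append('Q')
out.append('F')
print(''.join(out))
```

Execution trace: 'E' (except ZeroDivisionError) → 'Q' (finally) → 'F' (after the try/except). Output: EQF

Answer: EQF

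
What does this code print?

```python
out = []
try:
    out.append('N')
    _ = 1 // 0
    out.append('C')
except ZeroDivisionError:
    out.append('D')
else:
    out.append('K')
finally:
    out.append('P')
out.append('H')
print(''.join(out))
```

Execution trace: 'N' (try body) → 'D' (except ZeroDivisionError) → 'P' (finally) → 'H' (after the try/except). Output: NDPH

Answer: NDPH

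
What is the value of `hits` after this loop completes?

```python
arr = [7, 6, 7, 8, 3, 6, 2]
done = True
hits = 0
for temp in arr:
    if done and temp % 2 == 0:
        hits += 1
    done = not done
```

Count even values at even positions
`hits` takes the values: 0 → 1

Answer: 1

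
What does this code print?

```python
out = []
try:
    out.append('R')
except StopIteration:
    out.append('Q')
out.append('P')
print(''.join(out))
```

Execution trace: 'R' (try body, no exception) → 'P' (after the try/except). Output: RP

Answer: RP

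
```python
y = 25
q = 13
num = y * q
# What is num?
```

Trace:
`y = 25` → y = 25
`q = 13` → q = 13
`num = y * q` → num = 325
So num = 325

Answer: 325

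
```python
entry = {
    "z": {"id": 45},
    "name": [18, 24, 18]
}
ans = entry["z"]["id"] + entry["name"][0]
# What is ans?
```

Trace:
`entry = { ...` → entry = {'z': {'id': 45}, 'name': [18, 24, 18]}
`ans = entry["z"]["id"] + entry["name"][0]` → ans = 63
So ans = 63

Answer: 63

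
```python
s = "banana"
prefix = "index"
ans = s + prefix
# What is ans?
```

Trace:
`s = "banana"` → s = 'banana'
`prefix = "index"` → prefix = 'index'
`ans = s + prefix` → ans = 'bananaindex'
So ans = 'bananaindex'

Answer: 'bananaindex'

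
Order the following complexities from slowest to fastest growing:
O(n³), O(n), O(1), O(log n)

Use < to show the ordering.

Ordered by growth rate: O(1) < O(log n) < O(n) < O(n³)

Answer: O(1) < O(log n) < O(n) < O(n³)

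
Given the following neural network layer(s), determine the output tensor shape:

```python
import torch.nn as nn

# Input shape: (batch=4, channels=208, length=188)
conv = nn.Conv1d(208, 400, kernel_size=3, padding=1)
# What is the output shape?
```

Input: (4, 208, 188) -> Output: (4, 400, 188)

Answer: (4, 400, 188)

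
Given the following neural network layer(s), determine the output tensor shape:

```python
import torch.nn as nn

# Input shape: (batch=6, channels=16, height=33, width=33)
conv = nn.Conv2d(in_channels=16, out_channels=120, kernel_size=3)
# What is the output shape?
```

Input: (6, 16, 33, 33) -> Output: (6, 120, 31, 31)

Answer: (6, 120, 31, 31)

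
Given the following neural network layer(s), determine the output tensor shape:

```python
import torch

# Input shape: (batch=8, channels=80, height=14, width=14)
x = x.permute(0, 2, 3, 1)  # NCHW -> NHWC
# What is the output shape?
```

Input: (8, 80, 14, 14) -> Output: (8, 14, 14, 80)

Answer: (8, 14, 14, 80)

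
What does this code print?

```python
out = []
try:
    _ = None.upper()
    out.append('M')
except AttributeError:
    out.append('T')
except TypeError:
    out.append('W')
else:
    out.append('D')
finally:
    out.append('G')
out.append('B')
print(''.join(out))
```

Execution trace: 'T' (except AttributeError) → 'G' (finally) → 'B' (after the try/except). Output: TGB

Answer: TGB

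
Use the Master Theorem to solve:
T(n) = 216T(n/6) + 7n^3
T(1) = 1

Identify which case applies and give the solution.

a=216, b=6, f(n)=7n^3. log_6(216) = 3. Since c=3 = 3, Case 2 applies: T(n) = Θ(n^log_b(a) · log n) = O(n^3 log n).

Answer: O(n^3 log n) - Case 2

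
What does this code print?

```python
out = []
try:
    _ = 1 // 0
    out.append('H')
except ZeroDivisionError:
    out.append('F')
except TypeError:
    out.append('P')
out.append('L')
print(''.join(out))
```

Execution trace: 'F' (except ZeroDivisionError) → 'L' (after the try/except). Output: FL

Answer: FL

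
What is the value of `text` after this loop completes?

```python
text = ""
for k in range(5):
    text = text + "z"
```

Repeat 'z' 5 times
`text` takes the values: "" → "z" → "zz" → "zzz" → "zzzz" → "zzzzz"

Answer: "zzzzz"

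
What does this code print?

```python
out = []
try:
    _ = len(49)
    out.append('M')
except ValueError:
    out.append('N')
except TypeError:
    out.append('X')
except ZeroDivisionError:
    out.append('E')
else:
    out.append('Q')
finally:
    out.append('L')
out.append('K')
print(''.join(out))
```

Execution trace: 'X' (except TypeError) → 'L' (finally) → 'K' (after the try/except). Output: XLK

Answer: XLK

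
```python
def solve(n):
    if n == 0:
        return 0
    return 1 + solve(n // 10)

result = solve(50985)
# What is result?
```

Count of digits of 50985: 5

Answer: 5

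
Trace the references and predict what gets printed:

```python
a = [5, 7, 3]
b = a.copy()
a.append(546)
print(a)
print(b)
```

Key concept: list.copy() creates independent copy.
Step by step:
`a = [5, 7, 3]` → a = [5, 7, 3]
`b = a.copy()` → b = [5, 7, 3]
`a.append(546)` → a = [5, 7, 3, 546]
`print(a)` → prints [5, 7, 3, 546]
`print(b)` → prints [5, 7, 3]

Answer:
[5, 7, 3, 546]
[5, 7, 3]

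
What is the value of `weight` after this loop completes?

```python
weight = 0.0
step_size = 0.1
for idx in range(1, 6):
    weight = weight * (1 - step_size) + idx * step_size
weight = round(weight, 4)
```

Moving average with lr=0.1
`weight` takes the values: 0.0 → 0.1 → 0.29 → 0.561 → 0.9049 → 1.31441 → 1.3144

Answer: 1.3144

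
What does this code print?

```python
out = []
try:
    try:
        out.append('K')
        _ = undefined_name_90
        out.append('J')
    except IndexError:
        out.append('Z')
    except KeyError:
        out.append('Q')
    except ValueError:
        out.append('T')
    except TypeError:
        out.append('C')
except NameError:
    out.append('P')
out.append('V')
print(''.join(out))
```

Execution trace: 'K' (try body) → 'P' (outer except NameError) → 'V' (after the try/except). Output: KPV

Answer: KPV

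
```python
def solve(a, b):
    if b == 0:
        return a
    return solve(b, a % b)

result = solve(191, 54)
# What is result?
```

solve(191, 54) -> solve(54, 29) -> solve(29, 25) -> solve(25, 4) -> solve(4, 1) -> solve(1, 0) -> 1

Answer: 1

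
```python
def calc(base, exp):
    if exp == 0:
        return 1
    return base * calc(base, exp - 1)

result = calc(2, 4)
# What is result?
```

calc(2, 4) = 2 * 2 * 2 * 2 = 16

Answer: 16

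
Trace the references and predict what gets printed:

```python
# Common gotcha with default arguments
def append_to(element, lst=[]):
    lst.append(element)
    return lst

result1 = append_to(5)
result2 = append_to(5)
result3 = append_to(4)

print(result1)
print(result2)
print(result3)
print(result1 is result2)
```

Key concept: mutable default argument gotcha.
Step by step:
`result1 = append_to(5)` → result1 = [5]
`result2 = append_to(5)` → result1 = [5, 5] (same object as result2); result2 = [5, 5] (same object as result1)
`result3 = append_to(4)` → result1 = [5, 5, 4] (same object as result2, result3); result2 = [5, 5, 4] (same object as result1, result3); result3 = [5, 5, 4] (same object as result1, result2)
`print(result1)` → prints [5, 5, 4]
`print(result2)` → prints [5, 5, 4]
`print(result3)` → prints [5, 5, 4]
`print(result1 is result2)` → prints True

Answer:
[5, 5, 4]
[5, 5, 4]
[5, 5, 4]
True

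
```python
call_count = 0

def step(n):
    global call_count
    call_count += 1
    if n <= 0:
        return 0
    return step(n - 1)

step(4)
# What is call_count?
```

Linear recursion stepping by 1: 5 calls from n=4 down to ≤0.

Answer: 5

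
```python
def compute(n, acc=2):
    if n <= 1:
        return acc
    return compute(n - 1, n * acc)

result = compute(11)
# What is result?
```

Accumulator trace (n, acc): (11, 2) -> (10, 22) -> (9, 220) -> (8, 1980) -> (7, 15840) -> (6, 110880) -> (5, 665280) -> (4, 3326400) -> (3, 13305600) -> (2, 39916800) -> (1, 79833600) -> return 79833600

Answer: 79833600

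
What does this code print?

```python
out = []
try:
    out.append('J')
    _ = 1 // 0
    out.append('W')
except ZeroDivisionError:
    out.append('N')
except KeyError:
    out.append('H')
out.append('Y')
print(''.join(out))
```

Execution trace: 'J' (try body) → 'N' (except ZeroDivisionError) → 'Y' (after the try/except). Output: JNY

Answer: JNY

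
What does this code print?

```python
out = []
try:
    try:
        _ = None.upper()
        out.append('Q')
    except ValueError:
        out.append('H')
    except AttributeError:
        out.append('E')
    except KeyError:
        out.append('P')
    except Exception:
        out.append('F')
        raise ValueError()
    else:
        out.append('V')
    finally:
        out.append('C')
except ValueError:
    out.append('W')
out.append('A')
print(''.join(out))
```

Execution trace: 'E' (inner except AttributeError) → 'C' (inner finally) → 'A' (after the try/except). Output: ECA

Answer: ECA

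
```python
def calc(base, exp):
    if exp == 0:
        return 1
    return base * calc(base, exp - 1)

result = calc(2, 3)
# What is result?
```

calc(2, 3) = 2 * 2 * 2 = 8

Answer: 8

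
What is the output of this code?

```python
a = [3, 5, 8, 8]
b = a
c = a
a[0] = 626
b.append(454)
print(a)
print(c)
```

Key concept: multiple aliases.
Step by step:
`a = [3, 5, 8, 8]` → a = [3, 5, 8, 8]
`b = a` → b = [3, 5, 8, 8] (same object as a)
`c = a` → c = [3, 5, 8, 8] (same object as a, b)
`a[0] = 626` → a = [626, 5, 8, 8] (same object as b, c); b = [626, 5, 8, 8] (same object as a, c); c = [626, 5, 8, 8] (same object as a, b)
`b.append(454)` → a = [626, 5, 8, 8, 454] (same object as b, c); b = [626, 5, 8, 8, 454] (same object as a, c); c = [626, 5, 8, 8, 454] (same object as a, b)
`print(a)` → prints [626, 5, 8, 8, 454]
`print(c)` → prints [626, 5, 8, 8, 454]

Answer:
[626, 5, 8, 8, 454]
[626, 5, 8, 8, 454]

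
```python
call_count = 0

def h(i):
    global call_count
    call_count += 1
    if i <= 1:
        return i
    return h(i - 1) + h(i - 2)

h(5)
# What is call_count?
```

Calls(i) = 1 + Calls(i-1) + Calls(i-2); Calls(0)=Calls(1)=1. For i=5 this gives 15.

Answer: 15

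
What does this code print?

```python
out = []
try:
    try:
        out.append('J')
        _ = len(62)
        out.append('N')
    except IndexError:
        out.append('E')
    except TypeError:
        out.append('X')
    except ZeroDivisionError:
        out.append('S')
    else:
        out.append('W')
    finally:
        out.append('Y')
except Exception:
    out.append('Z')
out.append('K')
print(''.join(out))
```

Execution trace: 'J' (inner try body) → 'X' (inner except TypeError) → 'Y' (inner finally) → 'K' (after the try/except). Output: JXYK

Answer: JXYK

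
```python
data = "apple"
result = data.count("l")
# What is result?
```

Trace:
`data = "apple"` → data = 'apple'
`result = data.count("l")` → result = 1
So result = 1

Answer: 1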